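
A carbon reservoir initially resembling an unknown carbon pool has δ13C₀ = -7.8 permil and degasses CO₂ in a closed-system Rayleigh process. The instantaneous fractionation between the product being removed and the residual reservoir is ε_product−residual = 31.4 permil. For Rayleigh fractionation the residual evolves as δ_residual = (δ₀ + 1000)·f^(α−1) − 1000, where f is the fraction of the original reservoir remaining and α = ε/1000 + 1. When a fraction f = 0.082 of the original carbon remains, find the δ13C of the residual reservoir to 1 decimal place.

-82.7 permil

Rayleigh residual: δ_res = (δ₀ + 1000)·f^(α−1) − 1000
α = ε/1000 + 1 = 1.03140, so α − 1 = 0.03140
f^(α−1) = 0.082^(0.03140) = 0.924472
δ_res = (-7.8 + 1000) × 0.924472 − 1000 = 917.261 − 1000 = -82.74 permil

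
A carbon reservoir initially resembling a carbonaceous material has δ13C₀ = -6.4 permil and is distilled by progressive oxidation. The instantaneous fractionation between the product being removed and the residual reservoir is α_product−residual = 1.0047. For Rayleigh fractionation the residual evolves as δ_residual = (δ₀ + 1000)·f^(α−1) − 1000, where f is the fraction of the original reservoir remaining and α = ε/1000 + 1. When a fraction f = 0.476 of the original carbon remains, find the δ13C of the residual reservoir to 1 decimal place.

-9.9 permil

Rayleigh residual: δ_res = (δ₀ + 1000)·f^(α−1) − 1000
α − 1 = 0.00470
f^(α−1) = 0.476^(0.00470) = 0.996517
δ_res = (-6.4 + 1000) × 0.996517 − 1000 = 990.139 − 1000 = -9.86 permil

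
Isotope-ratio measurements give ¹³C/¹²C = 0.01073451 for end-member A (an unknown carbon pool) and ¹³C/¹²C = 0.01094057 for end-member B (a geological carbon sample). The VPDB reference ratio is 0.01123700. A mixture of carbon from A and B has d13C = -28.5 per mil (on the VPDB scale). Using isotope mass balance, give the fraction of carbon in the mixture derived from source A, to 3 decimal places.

0.116

δ_A = (0.01073451/0.01123700 − 1)×1000 = (0.955283 − 1)×1000 = -44.717 per mil
δ_B = (0.01094057/0.01123700 − 1)×1000 = (0.973620 − 1)×1000 = -26.380 per mil
f_A = (δ_mix − δ_B)/(δ_A − δ_B) = (-28.5 − (-26.380))/(-44.717 − (-26.380))
f_A = -2.120 / -18.338 = 0.1156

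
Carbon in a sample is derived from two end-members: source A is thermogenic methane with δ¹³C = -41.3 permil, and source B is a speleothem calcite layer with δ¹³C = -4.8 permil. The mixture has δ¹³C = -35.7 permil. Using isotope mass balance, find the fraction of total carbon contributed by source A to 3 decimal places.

0.847

δ_mix = f_A·δ_A + (1 − f_A)·δ_B  ⇒  f_A = (δ_mix − δ_B)/(δ_A − δ_B)
f_A = (-35.7 − (-4.8)) / (-41.3 − (-4.8))
f_A = -30.9 / -36.5 = 0.8466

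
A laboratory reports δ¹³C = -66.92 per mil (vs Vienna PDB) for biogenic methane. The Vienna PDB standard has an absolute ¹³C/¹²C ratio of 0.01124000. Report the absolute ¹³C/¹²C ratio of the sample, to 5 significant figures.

0.010488

R_sample = R_standard × (δ¹³C/1000 + 1)
R_sample = 0.01124000 × (-66.92/1000 + 1) = 0.01124000 × 0.933080
R_sample = 0.0104878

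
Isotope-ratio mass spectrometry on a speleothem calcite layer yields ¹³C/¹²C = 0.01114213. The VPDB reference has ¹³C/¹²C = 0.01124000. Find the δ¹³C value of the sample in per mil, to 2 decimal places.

-8.71 per mil

δ¹³C = (R_sample / R_standard − 1) × 1000
R_sample / R_standard = 0.01114213 / 0.01124000 = 0.991293
δ¹³C = (0.991293 − 1) × 1000 = -8.707 per mil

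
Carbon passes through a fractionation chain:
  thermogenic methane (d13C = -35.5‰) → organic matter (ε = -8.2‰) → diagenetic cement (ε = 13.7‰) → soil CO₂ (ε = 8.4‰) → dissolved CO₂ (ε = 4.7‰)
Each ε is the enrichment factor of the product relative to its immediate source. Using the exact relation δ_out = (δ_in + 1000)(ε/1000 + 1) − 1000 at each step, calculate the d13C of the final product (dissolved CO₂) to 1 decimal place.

-17.6‰

step 1: δ = (-35.50 + 1000)·(-8.2/1000 + 1) − 1000 = -43.41‰
step 2: δ = (-43.41 + 1000)·(13.7/1000 + 1) − 1000 = -30.30‰
step 3: δ = (-30.30 + 1000)·(8.4/1000 + 1) − 1000 = -22.16‰
step 4: δ = (-22.16 + 1000)·(4.7/1000 + 1) − 1000 = -17.56‰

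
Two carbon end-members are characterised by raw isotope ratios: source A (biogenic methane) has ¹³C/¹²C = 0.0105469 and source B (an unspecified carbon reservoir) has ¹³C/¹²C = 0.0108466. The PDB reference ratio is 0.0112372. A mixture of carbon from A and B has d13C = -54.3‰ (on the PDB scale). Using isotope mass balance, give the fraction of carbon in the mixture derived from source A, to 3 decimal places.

0.733

δ_A = (0.0105469/0.0112372 − 1)×1000 = (0.938570 − 1)×1000 = -61.430‰
δ_B = (0.0108466/0.0112372 − 1)×1000 = (0.965240 − 1)×1000 = -34.760‰
f_A = (δ_mix − δ_B)/(δ_A − δ_B) = (-54.3 − (-34.760))/(-61.430 − (-34.760))
f_A = -19.540 / -26.670 = 0.7327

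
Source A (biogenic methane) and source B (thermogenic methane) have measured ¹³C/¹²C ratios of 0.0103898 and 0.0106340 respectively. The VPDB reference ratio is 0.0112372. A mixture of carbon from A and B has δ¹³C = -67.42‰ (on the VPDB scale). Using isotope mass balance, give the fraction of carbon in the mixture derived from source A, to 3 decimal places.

δ_A = (0.0103898/0.0112372 − 1)×1000 = (0.924590 − 1)×1000 = -75.410‰
δ_B = (0.0106340/0.0112372 − 1)×1000 = (0.946321 − 1)×1000 = -53.679‰
f_A = (δ_mix − δ_B)/(δ_A − δ_B) = (-67.42 − (-53.679))/(-75.410 − (-53.679))
f_A = -13.741 / -21.731 = 0.6323

0.632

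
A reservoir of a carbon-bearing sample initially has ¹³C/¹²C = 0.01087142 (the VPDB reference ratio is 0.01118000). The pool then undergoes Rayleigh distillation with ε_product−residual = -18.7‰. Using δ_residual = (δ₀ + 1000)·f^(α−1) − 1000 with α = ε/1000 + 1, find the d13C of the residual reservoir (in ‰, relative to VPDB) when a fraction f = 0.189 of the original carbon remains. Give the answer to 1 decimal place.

δ₀ = (0.01087142/0.01118000 − 1)×1000 = (0.972399 − 1)×1000 = -27.601‰
α − 1 = ε/1000 = -0.0187
f^(α−1) = 0.189^(-0.0187) = 1.031645
δ_res = (-27.601 + 1000) × 1.031645 − 1000 = 1003.170 − 1000 = 3.17‰

3.2‰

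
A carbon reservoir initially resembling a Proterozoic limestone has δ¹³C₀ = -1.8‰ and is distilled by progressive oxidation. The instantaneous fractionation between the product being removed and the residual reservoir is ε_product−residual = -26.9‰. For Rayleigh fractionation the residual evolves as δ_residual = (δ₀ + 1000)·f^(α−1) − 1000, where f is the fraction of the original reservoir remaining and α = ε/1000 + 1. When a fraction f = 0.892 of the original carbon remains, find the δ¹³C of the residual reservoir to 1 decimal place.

1.3‰

Rayleigh residual: δ_res = (δ₀ + 1000)·f^(α−1) − 1000
α = ε/1000 + 1 = 0.97310, so α − 1 = -0.02690
f^(α−1) = 0.892^(-0.02690) = 1.003079
δ_res = (-1.8 + 1000) × 1.003079 − 1000 = 1001.274 − 1000 = 1.27‰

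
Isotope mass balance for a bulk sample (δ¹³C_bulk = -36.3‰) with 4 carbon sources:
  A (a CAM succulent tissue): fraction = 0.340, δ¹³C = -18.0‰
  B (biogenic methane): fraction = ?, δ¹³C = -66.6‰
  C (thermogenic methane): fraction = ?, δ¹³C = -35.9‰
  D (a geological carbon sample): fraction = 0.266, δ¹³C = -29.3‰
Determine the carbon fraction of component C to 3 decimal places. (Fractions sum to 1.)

0.126

Let f_C and f_B be the unknown fractions; fractions sum to 1 so f_C + f_B = 0.394.
Mass balance: Σ fᵢ·δᵢ = δ_bulk ⇒ f_C·(-35.9) + f_B·(-66.6) = -36.3 − (-13.914) = -22.386
Substitute f_B = 0.394 − f_C:
f_C·(-35.9 − -66.6) = -22.386 − 0.394×(-66.6) = 3.854
f_C = 3.854 / 30.7 = 0.1255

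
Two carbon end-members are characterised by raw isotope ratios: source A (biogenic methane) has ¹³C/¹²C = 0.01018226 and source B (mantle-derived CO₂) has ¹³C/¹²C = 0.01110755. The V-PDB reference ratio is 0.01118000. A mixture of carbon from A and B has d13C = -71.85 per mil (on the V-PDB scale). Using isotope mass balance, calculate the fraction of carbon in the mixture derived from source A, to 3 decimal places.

δ_A = (0.01018226/0.01118000 − 1)×1000 = (0.910757 − 1)×1000 = -89.243 per mil
δ_B = (0.01110755/0.01118000 − 1)×1000 = (0.993520 − 1)×1000 = -6.480 per mil
f_A = (δ_mix − δ_B)/(δ_A − δ_B) = (-71.85 − (-6.480))/(-89.243 − (-6.480))
f_A = -65.370 / -82.763 = 0.7898

0.790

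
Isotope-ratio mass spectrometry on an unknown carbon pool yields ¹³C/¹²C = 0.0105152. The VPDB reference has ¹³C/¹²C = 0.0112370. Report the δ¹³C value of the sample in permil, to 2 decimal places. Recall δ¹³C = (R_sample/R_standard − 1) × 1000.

-64.23 permil

δ¹³C = (R_sample / R_standard − 1) × 1000
R_sample / R_standard = 0.0105152 / 0.0112370 = 0.935766
δ¹³C = (0.935766 − 1) × 1000 = -64.234 permil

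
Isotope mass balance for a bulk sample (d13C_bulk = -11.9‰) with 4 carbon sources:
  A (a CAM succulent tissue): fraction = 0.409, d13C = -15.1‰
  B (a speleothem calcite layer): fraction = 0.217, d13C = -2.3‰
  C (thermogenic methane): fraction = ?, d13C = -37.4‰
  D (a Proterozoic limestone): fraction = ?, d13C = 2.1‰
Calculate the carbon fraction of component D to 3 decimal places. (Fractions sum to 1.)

Let f_D and f_C be the unknown fractions; fractions sum to 1 so f_D + f_C = 0.374.
Mass balance: Σ fᵢ·δᵢ = δ_bulk ⇒ f_D·(2.1) + f_C·(-37.4) = -11.9 − (-6.675) = -5.225
Substitute f_C = 0.374 − f_D:
f_D·(2.1 − -37.4) = -5.225 − 0.374×(-37.4) = 8.763
f_D = 8.763 / 39.5 = 0.2218

0.222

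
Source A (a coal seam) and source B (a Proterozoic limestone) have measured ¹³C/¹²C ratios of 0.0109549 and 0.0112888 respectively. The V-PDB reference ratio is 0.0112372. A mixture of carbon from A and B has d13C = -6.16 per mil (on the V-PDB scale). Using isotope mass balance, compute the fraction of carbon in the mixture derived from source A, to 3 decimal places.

0.362

δ_A = (0.0109549/0.0112372 − 1)×1000 = (0.974878 − 1)×1000 = -25.122 per mil
δ_B = (0.0112888/0.0112372 − 1)×1000 = (1.004592 − 1)×1000 = 4.592 per mil
f_A = (δ_mix − δ_B)/(δ_A − δ_B) = (-6.16 − (4.592))/(-25.122 − (4.592))
f_A = -10.752 / -29.714 = 0.3618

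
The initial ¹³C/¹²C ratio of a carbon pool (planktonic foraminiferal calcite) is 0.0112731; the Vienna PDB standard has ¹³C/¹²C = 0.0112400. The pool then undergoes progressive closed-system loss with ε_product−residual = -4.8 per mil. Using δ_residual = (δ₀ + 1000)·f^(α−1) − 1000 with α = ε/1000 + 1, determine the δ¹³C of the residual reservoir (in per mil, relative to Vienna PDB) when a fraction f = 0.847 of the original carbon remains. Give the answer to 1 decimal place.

3.7 per mil

δ₀ = (0.0112731/0.0112400 − 1)×1000 = (1.002945 − 1)×1000 = 2.945 per mil
α − 1 = ε/1000 = -0.0048
f^(α−1) = 0.847^(-0.0048) = 1.000797
δ_res = (2.945 + 1000) × 1.000797 − 1000 = 1003.745 − 1000 = 3.74 per mil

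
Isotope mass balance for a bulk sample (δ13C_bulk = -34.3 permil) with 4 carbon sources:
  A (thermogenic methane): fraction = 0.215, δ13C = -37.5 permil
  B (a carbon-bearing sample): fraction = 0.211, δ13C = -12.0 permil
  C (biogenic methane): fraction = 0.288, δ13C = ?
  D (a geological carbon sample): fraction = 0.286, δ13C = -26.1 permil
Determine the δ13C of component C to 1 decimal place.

Isotope mass balance: δ_bulk = Σ fᵢ·δᵢ.
-34.3 = 0.215×(-37.5) + 0.211×(-12.0) + 0.288×δ_C + 0.286×(-26.1)
0.288·δ_C = -34.3 − (-18.059) = -16.241
δ_C = -16.241 / 0.288 = -56.39 permil

-56.4 permil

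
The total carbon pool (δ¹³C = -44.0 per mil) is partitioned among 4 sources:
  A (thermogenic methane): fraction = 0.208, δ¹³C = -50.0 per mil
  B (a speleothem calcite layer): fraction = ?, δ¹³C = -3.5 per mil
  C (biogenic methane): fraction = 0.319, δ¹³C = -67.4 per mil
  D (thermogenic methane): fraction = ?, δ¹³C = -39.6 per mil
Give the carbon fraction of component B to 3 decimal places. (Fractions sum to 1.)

0.184

Let f_B and f_D be the unknown fractions; fractions sum to 1 so f_B + f_D = 0.473.
Mass balance: Σ fᵢ·δᵢ = δ_bulk ⇒ f_B·(-3.5) + f_D·(-39.6) = -44.0 − (-31.901) = -12.099
Substitute f_D = 0.473 − f_B:
f_B·(-3.5 − -39.6) = -12.099 − 0.473×(-39.6) = 6.631
f_B = 6.631 / 36.1 = 0.1837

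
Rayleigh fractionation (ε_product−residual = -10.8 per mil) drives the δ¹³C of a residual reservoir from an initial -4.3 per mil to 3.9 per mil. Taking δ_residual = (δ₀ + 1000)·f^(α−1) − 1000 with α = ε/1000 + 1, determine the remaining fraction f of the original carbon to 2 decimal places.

α − 1 = ε/1000 = -0.0108
(δ_res + 1000)/(δ₀ + 1000) = (3.9 + 1000)/(-4.3 + 1000) = 1003.9/995.7 = 1.008235
f = 1.008235^(1/-0.0108) = exp(ln(1.008235)/-0.0108) = exp(0.00820/-0.0108)
f = exp(-0.7594) = 0.4679

0.47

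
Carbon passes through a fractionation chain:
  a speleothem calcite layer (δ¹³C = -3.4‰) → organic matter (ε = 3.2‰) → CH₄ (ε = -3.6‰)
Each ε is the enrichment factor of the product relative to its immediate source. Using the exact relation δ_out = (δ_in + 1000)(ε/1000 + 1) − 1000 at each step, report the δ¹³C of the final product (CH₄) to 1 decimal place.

-3.8‰

step 1: δ = (-3.40 + 1000)·(3.2/1000 + 1) − 1000 = -0.21‰
step 2: δ = (-0.21 + 1000)·(-3.6/1000 + 1) − 1000 = -3.81‰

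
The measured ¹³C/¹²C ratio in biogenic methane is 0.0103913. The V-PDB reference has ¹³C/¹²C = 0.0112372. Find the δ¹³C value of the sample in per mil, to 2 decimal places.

δ¹³C = (R_sample / R_standard − 1) × 1000
R_sample / R_standard = 0.0103913 / 0.0112372 = 0.924723
δ¹³C = (0.924723 − 1) × 1000 = -75.277 per mil

-75.28 per mil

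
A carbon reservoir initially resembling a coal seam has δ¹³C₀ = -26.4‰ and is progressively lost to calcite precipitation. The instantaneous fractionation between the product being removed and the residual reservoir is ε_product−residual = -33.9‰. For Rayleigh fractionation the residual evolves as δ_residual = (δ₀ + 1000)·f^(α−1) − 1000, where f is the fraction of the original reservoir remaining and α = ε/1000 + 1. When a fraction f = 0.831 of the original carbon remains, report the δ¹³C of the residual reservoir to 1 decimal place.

Rayleigh residual: δ_res = (δ₀ + 1000)·f^(α−1) − 1000
α = ε/1000 + 1 = 0.96610, so α − 1 = -0.03390
f^(α−1) = 0.831^(-0.03390) = 1.006295
δ_res = (-26.4 + 1000) × 1.006295 − 1000 = 979.729 − 1000 = -20.27‰

-20.3‰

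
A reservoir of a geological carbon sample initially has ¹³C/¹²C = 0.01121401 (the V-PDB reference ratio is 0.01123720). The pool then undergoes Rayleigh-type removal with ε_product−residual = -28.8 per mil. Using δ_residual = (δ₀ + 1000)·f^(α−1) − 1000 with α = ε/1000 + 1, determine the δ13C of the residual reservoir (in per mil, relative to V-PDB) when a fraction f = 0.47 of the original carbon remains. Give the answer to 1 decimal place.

δ₀ = (0.01121401/0.01123720 − 1)×1000 = (0.997936 − 1)×1000 = -2.064 per mil
α − 1 = ε/1000 = -0.0288
f^(α−1) = 0.47^(-0.0288) = 1.021983
δ_res = (-2.064 + 1000) × 1.021983 − 1000 = 1019.874 − 1000 = 19.87 per mil

19.9 per mil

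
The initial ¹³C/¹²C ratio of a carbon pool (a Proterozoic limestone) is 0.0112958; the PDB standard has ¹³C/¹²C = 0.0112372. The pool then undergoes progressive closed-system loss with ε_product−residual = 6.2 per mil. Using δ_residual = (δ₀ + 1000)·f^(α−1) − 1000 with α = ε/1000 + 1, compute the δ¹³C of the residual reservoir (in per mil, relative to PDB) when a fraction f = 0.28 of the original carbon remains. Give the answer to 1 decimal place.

-2.7 per mil

δ₀ = (0.0112958/0.0112372 − 1)×1000 = (1.005215 − 1)×1000 = 5.215 per mil
α − 1 = ε/1000 = 0.0062
f^(α−1) = 0.28^(0.0062) = 0.992139
δ_res = (5.215 + 1000) × 0.992139 − 1000 = 997.313 − 1000 = -2.69 per mil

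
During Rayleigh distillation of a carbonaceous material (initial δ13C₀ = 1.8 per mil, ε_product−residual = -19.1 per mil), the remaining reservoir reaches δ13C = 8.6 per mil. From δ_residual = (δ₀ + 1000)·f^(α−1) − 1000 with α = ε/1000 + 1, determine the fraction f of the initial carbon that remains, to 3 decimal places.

0.702

α − 1 = ε/1000 = -0.0191
(δ_res + 1000)/(δ₀ + 1000) = (8.6 + 1000)/(1.8 + 1000) = 1008.6/1001.8 = 1.006788
f = 1.006788^(1/-0.0191) = exp(ln(1.006788)/-0.0191) = exp(0.00676/-0.0191)
f = exp(-0.3542) = 0.7017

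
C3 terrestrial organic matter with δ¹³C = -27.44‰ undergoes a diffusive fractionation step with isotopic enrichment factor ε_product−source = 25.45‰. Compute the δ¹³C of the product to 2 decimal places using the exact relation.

-2.69‰

To first order, δ_product ≈ δ_source + ε = -1.99‰.
Exactly, δ_product = (δ_source + 1000)·(ε/1000 + 1) − 1000.
δ_product = (-27.44 + 1000) × (25.45/1000 + 1) − 1000
δ_product = -2.688‰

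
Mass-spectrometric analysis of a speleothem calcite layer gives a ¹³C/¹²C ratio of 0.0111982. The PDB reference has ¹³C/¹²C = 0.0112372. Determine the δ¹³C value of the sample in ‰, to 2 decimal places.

-3.47‰

δ¹³C = (R_sample / R_standard − 1) × 1000
R_sample / R_standard = 0.0111982 / 0.0112372 = 0.996529
δ¹³C = (0.996529 − 1) × 1000 = -3.471‰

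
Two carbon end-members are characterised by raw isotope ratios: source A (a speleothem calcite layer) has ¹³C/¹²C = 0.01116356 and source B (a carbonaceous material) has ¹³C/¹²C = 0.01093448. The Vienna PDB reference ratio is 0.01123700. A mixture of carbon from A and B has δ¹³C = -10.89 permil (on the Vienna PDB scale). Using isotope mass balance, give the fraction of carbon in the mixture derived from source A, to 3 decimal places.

δ_A = (0.01116356/0.01123700 − 1)×1000 = (0.993464 − 1)×1000 = -6.536 permil
δ_B = (0.01093448/0.01123700 − 1)×1000 = (0.973078 − 1)×1000 = -26.922 permil
f_A = (δ_mix − δ_B)/(δ_A − δ_B) = (-10.89 − (-26.922))/(-6.536 − (-26.922))
f_A = 16.032 / 20.386 = 0.7864

0.786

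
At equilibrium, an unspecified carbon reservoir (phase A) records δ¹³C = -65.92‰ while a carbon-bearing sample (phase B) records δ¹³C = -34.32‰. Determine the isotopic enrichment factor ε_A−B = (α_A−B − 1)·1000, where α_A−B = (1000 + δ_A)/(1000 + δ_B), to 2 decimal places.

-32.72‰

α_A−B = (1000 + -65.92) / (1000 + -34.32) = 934.08 / 965.68 = 0.967277
ε_A−B = (0.967277 − 1) × 1000 = -32.723‰
(The approximation ε ≈ δ_A − δ_B would give -31.60‰.)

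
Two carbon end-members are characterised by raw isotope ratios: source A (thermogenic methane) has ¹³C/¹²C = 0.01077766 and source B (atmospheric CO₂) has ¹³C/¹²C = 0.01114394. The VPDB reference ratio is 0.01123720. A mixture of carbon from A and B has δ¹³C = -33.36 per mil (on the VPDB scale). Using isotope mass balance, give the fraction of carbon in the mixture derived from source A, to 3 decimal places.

δ_A = (0.01077766/0.01123720 − 1)×1000 = (0.959105 − 1)×1000 = -40.895 per mil
δ_B = (0.01114394/0.01123720 − 1)×1000 = (0.991701 − 1)×1000 = -8.299 per mil
f_A = (δ_mix − δ_B)/(δ_A − δ_B) = (-33.36 − (-8.299))/(-40.895 − (-8.299))
f_A = -25.061 / -32.595 = 0.7688

0.769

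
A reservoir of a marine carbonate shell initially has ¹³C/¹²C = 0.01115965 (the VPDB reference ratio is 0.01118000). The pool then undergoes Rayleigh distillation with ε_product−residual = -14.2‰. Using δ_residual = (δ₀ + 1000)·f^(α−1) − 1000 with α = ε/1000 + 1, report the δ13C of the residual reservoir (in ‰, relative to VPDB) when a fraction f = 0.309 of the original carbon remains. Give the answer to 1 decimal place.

15.0‰

δ₀ = (0.01115965/0.01118000 − 1)×1000 = (0.998180 − 1)×1000 = -1.820‰
α − 1 = ε/1000 = -0.0142
f^(α−1) = 0.309^(-0.0142) = 1.016817
δ_res = (-1.820 + 1000) × 1.016817 − 1000 = 1014.966 − 1000 = 14.97‰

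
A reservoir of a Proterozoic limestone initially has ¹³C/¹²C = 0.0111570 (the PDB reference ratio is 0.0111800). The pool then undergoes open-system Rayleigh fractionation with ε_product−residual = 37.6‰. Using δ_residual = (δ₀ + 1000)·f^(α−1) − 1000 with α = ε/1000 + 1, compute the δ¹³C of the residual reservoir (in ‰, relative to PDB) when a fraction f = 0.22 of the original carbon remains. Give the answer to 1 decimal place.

δ₀ = (0.0111570/0.0111800 − 1)×1000 = (0.997943 − 1)×1000 = -2.057‰
α − 1 = ε/1000 = 0.0376
f^(α−1) = 0.22^(0.0376) = 0.944659
δ_res = (-2.057 + 1000) × 0.944659 − 1000 = 942.716 − 1000 = -57.28‰

-57.3‰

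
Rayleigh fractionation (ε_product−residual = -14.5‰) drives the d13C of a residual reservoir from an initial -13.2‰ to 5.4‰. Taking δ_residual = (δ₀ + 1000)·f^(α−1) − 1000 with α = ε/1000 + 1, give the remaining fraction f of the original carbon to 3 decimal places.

α − 1 = ε/1000 = -0.0145
(δ_res + 1000)/(δ₀ + 1000) = (5.4 + 1000)/(-13.2 + 1000) = 1005.4/986.8 = 1.018849
f = 1.018849^(1/-0.0145) = exp(ln(1.018849)/-0.0145) = exp(0.01867/-0.0145)
f = exp(-1.2878) = 0.2759

0.276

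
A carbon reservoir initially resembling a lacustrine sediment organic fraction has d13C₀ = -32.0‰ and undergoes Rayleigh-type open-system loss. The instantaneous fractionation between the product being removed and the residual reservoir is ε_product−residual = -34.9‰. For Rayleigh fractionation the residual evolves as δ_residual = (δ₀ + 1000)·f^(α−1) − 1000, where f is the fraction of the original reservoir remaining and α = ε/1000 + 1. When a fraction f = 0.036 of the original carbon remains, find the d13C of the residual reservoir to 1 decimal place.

Rayleigh residual: δ_res = (δ₀ + 1000)·f^(α−1) − 1000
α = ε/1000 + 1 = 0.96510, so α − 1 = -0.03490
f^(α−1) = 0.036^(-0.03490) = 1.123014
δ_res = (-32.0 + 1000) × 1.123014 − 1000 = 1087.077 − 1000 = 87.08‰

87.1‰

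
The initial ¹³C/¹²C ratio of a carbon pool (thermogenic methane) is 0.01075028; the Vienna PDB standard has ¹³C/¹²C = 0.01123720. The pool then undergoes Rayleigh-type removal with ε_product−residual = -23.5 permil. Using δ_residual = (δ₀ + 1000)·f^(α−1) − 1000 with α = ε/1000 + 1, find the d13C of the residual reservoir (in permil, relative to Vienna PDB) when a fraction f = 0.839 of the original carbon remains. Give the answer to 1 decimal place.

δ₀ = (0.01075028/0.01123720 − 1)×1000 = (0.956669 − 1)×1000 = -43.331 permil
α − 1 = ε/1000 = -0.0235
f^(α−1) = 0.839^(-0.0235) = 1.004134
δ_res = (-43.331 + 1000) × 1.004134 − 1000 = 960.624 − 1000 = -39.38 permil

-39.4 permil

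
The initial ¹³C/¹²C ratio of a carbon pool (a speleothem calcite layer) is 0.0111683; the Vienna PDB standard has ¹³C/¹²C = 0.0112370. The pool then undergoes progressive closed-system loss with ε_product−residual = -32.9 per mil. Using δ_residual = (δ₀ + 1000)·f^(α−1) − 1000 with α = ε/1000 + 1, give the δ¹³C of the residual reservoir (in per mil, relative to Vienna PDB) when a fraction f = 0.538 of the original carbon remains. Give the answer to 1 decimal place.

δ₀ = (0.0111683/0.0112370 − 1)×1000 = (0.993886 − 1)×1000 = -6.114 per mil
α − 1 = ε/1000 = -0.0329
f^(α−1) = 0.538^(-0.0329) = 1.020604
δ_res = (-6.114 + 1000) × 1.020604 − 1000 = 1014.364 − 1000 = 14.36 per mil

14.4 per mil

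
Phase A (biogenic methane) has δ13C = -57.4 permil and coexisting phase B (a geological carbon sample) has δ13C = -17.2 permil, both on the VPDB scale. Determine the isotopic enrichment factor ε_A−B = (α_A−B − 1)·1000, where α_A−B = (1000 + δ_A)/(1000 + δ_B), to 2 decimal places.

-40.90 permil

α_A−B = (1000 + -57.4) / (1000 + -17.2) = 942.6 / 982.8 = 0.959096
ε_A−B = (0.959096 − 1) × 1000 = -40.904 permil
(The approximation ε ≈ δ_A − δ_B would give -40.2 permil.)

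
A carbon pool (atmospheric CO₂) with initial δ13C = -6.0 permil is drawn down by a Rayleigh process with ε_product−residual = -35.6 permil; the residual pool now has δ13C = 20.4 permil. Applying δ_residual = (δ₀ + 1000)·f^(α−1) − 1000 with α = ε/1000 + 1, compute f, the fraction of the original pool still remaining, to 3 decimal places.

α − 1 = ε/1000 = -0.0356
(δ_res + 1000)/(δ₀ + 1000) = (20.4 + 1000)/(-6.0 + 1000) = 1020.4/994.0 = 1.026559
f = 1.026559^(1/-0.0356) = exp(ln(1.026559)/-0.0356) = exp(0.02621/-0.0356)
f = exp(-0.7363) = 0.4789

0.479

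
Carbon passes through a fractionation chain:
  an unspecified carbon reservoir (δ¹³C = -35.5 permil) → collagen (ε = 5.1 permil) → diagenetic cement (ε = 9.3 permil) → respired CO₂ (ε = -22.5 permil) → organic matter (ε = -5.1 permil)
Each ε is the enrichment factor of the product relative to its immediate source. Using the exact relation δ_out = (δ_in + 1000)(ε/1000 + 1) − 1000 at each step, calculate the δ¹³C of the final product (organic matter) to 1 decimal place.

-48.5 permil

step 1: δ = (-35.50 + 1000)·(5.1/1000 + 1) − 1000 = -30.58 permil
step 2: δ = (-30.58 + 1000)·(9.3/1000 + 1) − 1000 = -21.57 permil
step 3: δ = (-21.57 + 1000)·(-22.5/1000 + 1) − 1000 = -43.58 permil
step 4: δ = (-43.58 + 1000)·(-5.1/1000 + 1) − 1000 = -48.46 permil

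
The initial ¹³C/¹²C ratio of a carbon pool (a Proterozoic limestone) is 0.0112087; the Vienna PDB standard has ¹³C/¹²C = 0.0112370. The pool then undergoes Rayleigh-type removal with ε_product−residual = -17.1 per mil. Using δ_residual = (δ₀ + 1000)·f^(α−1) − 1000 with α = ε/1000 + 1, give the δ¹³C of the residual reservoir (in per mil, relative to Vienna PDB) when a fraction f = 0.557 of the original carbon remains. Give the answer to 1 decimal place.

δ₀ = (0.0112087/0.0112370 − 1)×1000 = (0.997482 − 1)×1000 = -2.518 per mil
α − 1 = ε/1000 = -0.0171
f^(α−1) = 0.557^(-0.0171) = 1.010057
δ_res = (-2.518 + 1000) × 1.010057 − 1000 = 1007.513 − 1000 = 7.51 per mil

7.5 per mil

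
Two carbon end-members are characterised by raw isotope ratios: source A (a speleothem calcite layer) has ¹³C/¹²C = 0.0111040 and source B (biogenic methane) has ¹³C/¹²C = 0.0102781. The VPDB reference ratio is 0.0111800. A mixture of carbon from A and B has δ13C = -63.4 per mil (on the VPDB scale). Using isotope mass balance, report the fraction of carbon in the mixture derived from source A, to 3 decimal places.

δ_A = (0.0111040/0.0111800 − 1)×1000 = (0.993202 − 1)×1000 = -6.798 per mil
δ_B = (0.0102781/0.0111800 − 1)×1000 = (0.919329 − 1)×1000 = -80.671 per mil
f_A = (δ_mix − δ_B)/(δ_A − δ_B) = (-63.4 − (-80.671))/(-6.798 − (-80.671))
f_A = 17.271 / 73.873 = 0.2338

0.234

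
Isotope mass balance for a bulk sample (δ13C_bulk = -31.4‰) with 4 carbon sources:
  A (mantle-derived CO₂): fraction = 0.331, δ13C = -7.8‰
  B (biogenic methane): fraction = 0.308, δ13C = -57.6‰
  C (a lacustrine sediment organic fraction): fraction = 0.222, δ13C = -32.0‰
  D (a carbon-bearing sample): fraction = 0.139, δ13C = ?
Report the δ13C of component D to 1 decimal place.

Isotope mass balance: δ_bulk = Σ fᵢ·δᵢ.
-31.4 = 0.331×(-7.8) + 0.308×(-57.6) + 0.222×(-32.0) + 0.139×δ_D
0.139·δ_D = -31.4 − (-27.427) = -3.973
δ_D = -3.973 / 0.139 = -28.59‰

-28.6‰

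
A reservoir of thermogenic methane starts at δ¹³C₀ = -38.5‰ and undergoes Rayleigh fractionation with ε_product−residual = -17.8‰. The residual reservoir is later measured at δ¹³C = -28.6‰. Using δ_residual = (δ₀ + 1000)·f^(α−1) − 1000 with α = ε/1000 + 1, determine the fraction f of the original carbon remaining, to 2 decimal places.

0.56

α − 1 = ε/1000 = -0.0178
(δ_res + 1000)/(δ₀ + 1000) = (-28.6 + 1000)/(-38.5 + 1000) = 971.4/961.5 = 1.010296
f = 1.010296^(1/-0.0178) = exp(ln(1.010296)/-0.0178) = exp(0.01024/-0.0178)
f = exp(-0.5755) = 0.5624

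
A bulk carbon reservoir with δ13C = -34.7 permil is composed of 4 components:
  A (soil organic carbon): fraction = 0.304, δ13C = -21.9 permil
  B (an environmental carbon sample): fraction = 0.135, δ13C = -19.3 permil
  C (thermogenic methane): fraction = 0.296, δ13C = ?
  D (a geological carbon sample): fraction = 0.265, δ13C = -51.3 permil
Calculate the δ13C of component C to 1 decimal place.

-40.0 permil

Isotope mass balance: δ_bulk = Σ fᵢ·δᵢ.
-34.7 = 0.304×(-21.9) + 0.135×(-19.3) + 0.296×δ_C + 0.265×(-51.3)
0.296·δ_C = -34.7 − (-22.858) = -11.842
δ_C = -11.842 / 0.296 = -40.01 permil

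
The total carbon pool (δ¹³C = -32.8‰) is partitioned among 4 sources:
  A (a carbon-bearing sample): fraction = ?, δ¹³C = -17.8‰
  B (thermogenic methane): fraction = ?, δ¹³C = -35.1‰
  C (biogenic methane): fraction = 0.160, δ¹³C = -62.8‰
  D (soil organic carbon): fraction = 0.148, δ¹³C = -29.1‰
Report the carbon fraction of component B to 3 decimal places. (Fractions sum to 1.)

Let f_B and f_A be the unknown fractions; fractions sum to 1 so f_B + f_A = 0.692.
Mass balance: Σ fᵢ·δᵢ = δ_bulk ⇒ f_B·(-35.1) + f_A·(-17.8) = -32.8 − (-14.355) = -18.445
Substitute f_A = 0.692 − f_B:
f_B·(-35.1 − -17.8) = -18.445 − 0.692×(-17.8) = -6.128
f_B = -6.128 / -17.3 = 0.3542

0.354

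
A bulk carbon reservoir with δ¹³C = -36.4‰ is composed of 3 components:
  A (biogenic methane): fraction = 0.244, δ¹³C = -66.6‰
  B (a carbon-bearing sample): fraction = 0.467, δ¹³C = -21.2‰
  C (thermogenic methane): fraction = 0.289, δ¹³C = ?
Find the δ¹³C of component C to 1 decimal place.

-35.5‰

Isotope mass balance: δ_bulk = Σ fᵢ·δᵢ.
-36.4 = 0.244×(-66.6) + 0.467×(-21.2) + 0.289×δ_C
0.289·δ_C = -36.4 − (-26.151) = -10.249
δ_C = -10.249 / 0.289 = -35.46‰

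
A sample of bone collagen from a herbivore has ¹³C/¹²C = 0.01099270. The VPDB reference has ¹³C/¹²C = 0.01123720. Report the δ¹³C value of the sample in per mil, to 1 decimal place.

-21.8 per mil

δ¹³C = (R_sample / R_standard − 1) × 1000
R_sample / R_standard = 0.01099270 / 0.01123720 = 0.978242
δ¹³C = (0.978242 − 1) × 1000 = -21.76 per mil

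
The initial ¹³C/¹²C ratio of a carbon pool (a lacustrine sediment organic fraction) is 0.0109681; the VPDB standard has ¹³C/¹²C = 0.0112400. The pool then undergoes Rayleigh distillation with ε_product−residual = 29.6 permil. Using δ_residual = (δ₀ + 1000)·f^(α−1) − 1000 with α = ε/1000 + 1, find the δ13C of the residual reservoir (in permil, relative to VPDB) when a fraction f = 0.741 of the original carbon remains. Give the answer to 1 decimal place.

-32.8 permil

δ₀ = (0.0109681/0.0112400 − 1)×1000 = (0.975810 − 1)×1000 = -24.190 permil
α − 1 = ε/1000 = 0.0296
f^(α−1) = 0.741^(0.0296) = 0.991167
δ_res = (-24.190 + 1000) × 0.991167 − 1000 = 967.190 − 1000 = -32.81 permil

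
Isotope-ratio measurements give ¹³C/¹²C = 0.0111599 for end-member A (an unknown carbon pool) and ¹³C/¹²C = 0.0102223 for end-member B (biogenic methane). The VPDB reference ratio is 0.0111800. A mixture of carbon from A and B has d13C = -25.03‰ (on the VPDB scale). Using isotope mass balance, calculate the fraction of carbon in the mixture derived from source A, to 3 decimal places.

0.723

δ_A = (0.0111599/0.0111800 − 1)×1000 = (0.998202 − 1)×1000 = -1.798‰
δ_B = (0.0102223/0.0111800 − 1)×1000 = (0.914338 − 1)×1000 = -85.662‰
f_A = (δ_mix − δ_B)/(δ_A − δ_B) = (-25.03 − (-85.662))/(-1.798 − (-85.662))
f_A = 60.632 / 83.864 = 0.7230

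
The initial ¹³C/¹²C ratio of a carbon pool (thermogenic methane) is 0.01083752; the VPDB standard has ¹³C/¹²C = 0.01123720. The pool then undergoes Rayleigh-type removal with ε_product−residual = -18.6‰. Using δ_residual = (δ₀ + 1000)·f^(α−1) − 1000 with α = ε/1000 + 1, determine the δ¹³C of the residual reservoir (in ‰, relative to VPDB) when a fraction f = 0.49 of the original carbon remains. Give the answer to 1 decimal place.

-22.7‰

δ₀ = (0.01083752/0.01123720 − 1)×1000 = (0.964432 − 1)×1000 = -35.568‰
α − 1 = ε/1000 = -0.0186
f^(α−1) = 0.49^(-0.0186) = 1.013357
δ_res = (-35.568 + 1000) × 1.013357 − 1000 = 977.314 − 1000 = -22.69‰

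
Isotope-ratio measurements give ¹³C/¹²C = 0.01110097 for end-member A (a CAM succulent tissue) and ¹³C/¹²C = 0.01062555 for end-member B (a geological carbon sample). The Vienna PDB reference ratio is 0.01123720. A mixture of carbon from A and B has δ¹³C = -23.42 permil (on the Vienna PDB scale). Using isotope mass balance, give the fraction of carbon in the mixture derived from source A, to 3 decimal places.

δ_A = (0.01110097/0.01123720 − 1)×1000 = (0.987877 − 1)×1000 = -12.123 permil
δ_B = (0.01062555/0.01123720 − 1)×1000 = (0.945569 − 1)×1000 = -54.431 permil
f_A = (δ_mix − δ_B)/(δ_A − δ_B) = (-23.42 − (-54.431))/(-12.123 − (-54.431))
f_A = 31.011 / 42.308 = 0.7330

0.733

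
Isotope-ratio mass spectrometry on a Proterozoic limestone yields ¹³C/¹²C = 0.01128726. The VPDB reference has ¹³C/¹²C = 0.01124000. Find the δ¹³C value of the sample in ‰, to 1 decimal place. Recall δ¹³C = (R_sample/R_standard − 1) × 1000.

δ¹³C = (R_sample / R_standard − 1) × 1000
R_sample / R_standard = 0.01128726 / 0.01124000 = 1.004205
δ¹³C = (1.004205 − 1) × 1000 = 4.20‰

4.2‰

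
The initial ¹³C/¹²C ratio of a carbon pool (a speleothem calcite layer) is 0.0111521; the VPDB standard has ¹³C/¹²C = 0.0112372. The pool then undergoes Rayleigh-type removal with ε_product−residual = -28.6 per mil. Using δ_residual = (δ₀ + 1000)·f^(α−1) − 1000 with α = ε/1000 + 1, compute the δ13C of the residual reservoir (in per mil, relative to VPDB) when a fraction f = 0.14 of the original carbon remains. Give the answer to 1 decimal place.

49.8 per mil

δ₀ = (0.0111521/0.0112372 − 1)×1000 = (0.992427 − 1)×1000 = -7.573 per mil
α − 1 = ε/1000 = -0.0286
f^(α−1) = 0.14^(-0.0286) = 1.057842
δ_res = (-7.573 + 1000) × 1.057842 − 1000 = 1049.831 − 1000 = 49.83 per mil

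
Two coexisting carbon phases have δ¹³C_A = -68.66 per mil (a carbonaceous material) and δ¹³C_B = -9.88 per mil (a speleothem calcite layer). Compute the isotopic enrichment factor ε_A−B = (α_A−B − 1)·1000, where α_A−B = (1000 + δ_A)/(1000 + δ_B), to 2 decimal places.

-59.37 per mil

α_A−B = (1000 + -68.66) / (1000 + -9.88) = 931.34 / 990.12 = 0.940633
ε_A−B = (0.940633 − 1) × 1000 = -59.367 per mil
(The approximation ε ≈ δ_A − δ_B would give -58.78 per mil.)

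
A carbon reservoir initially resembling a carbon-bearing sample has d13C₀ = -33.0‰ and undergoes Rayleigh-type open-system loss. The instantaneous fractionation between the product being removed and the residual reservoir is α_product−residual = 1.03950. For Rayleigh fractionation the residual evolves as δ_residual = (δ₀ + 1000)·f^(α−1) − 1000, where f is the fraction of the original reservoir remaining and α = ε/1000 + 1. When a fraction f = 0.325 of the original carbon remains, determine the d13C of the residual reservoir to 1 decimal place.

Rayleigh residual: δ_res = (δ₀ + 1000)·f^(α−1) − 1000
α − 1 = 0.03950
f^(α−1) = 0.325^(0.03950) = 0.956576
δ_res = (-33.0 + 1000) × 0.956576 − 1000 = 925.009 − 1000 = -74.99‰

-75.0‰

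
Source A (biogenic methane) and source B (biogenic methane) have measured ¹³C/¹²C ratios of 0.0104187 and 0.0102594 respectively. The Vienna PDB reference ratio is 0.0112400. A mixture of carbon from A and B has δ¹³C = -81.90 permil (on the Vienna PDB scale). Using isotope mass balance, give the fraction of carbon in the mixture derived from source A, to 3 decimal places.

0.377

δ_A = (0.0104187/0.0112400 − 1)×1000 = (0.926931 − 1)×1000 = -73.069 permil
δ_B = (0.0102594/0.0112400 − 1)×1000 = (0.912758 − 1)×1000 = -87.242 permil
f_A = (δ_mix − δ_B)/(δ_A − δ_B) = (-81.90 − (-87.242))/(-73.069 − (-87.242))
f_A = 5.342 / 14.173 = 0.3769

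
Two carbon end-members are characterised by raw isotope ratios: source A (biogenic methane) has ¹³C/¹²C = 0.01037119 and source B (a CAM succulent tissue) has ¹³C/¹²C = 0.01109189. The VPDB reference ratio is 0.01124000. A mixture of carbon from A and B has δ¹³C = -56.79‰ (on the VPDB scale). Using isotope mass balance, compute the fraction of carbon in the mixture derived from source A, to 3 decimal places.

0.680

δ_A = (0.01037119/0.01124000 − 1)×1000 = (0.922704 − 1)×1000 = -77.296‰
δ_B = (0.01109189/0.01124000 − 1)×1000 = (0.986823 − 1)×1000 = -13.177‰
f_A = (δ_mix − δ_B)/(δ_A − δ_B) = (-56.79 − (-13.177))/(-77.296 − (-13.177))
f_A = -43.613 / -64.119 = 0.6802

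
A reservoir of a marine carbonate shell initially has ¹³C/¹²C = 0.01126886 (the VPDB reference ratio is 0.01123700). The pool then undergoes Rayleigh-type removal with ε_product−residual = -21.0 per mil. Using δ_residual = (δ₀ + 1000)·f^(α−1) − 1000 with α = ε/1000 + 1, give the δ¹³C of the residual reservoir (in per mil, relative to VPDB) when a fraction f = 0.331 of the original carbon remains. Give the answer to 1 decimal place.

26.4 per mil

δ₀ = (0.01126886/0.01123700 − 1)×1000 = (1.002835 − 1)×1000 = 2.835 per mil
α − 1 = ε/1000 = -0.0210
f^(α−1) = 0.331^(-0.0210) = 1.023490
δ_res = (2.835 + 1000) × 1.023490 − 1000 = 1026.392 − 1000 = 26.39 per mil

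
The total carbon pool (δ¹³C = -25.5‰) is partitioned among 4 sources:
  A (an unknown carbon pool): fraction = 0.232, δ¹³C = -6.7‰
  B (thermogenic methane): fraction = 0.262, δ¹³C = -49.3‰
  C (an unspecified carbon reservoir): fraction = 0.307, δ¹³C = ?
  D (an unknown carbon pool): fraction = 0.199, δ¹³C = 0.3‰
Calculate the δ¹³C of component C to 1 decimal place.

Isotope mass balance: δ_bulk = Σ fᵢ·δᵢ.
-25.5 = 0.232×(-6.7) + 0.262×(-49.3) + 0.307×δ_C + 0.199×(0.3)
0.307·δ_C = -25.5 − (-14.411) = -11.089
δ_C = -11.089 / 0.307 = -36.12‰

-36.1‰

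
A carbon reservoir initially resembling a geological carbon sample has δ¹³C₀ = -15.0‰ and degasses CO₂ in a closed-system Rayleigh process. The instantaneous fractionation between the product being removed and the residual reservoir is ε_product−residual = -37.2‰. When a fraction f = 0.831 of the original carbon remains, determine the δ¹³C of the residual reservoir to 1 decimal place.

-8.2‰

Rayleigh residual: δ_res = (δ₀ + 1000)·f^(α−1) − 1000
α = ε/1000 + 1 = 0.96280, so α − 1 = -0.03720
f^(α−1) = 0.831^(-0.03720) = 1.006910
δ_res = (-15.0 + 1000) × 1.006910 − 1000 = 991.807 − 1000 = -8.19‰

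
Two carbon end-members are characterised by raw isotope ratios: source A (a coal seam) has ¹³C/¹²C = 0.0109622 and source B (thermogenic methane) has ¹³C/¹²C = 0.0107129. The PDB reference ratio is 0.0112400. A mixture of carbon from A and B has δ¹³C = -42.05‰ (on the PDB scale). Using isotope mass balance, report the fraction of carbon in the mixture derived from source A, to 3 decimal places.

0.218

δ_A = (0.0109622/0.0112400 − 1)×1000 = (0.975285 − 1)×1000 = -24.715‰
δ_B = (0.0107129/0.0112400 − 1)×1000 = (0.953105 − 1)×1000 = -46.895‰
f_A = (δ_mix − δ_B)/(δ_A − δ_B) = (-42.05 − (-46.895))/(-24.715 − (-46.895))
f_A = 4.845 / 22.180 = 0.2184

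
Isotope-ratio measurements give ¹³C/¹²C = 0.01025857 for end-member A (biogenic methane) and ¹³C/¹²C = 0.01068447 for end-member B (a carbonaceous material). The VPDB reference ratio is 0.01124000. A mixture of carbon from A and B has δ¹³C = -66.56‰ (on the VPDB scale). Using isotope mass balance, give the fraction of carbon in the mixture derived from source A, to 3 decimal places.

δ_A = (0.01025857/0.01124000 − 1)×1000 = (0.912684 − 1)×1000 = -87.316‰
δ_B = (0.01068447/0.01124000 − 1)×1000 = (0.950576 − 1)×1000 = -49.424‰
f_A = (δ_mix − δ_B)/(δ_A − δ_B) = (-66.56 − (-49.424))/(-87.316 − (-49.424))
f_A = -17.136 / -37.891 = 0.4522

0.452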